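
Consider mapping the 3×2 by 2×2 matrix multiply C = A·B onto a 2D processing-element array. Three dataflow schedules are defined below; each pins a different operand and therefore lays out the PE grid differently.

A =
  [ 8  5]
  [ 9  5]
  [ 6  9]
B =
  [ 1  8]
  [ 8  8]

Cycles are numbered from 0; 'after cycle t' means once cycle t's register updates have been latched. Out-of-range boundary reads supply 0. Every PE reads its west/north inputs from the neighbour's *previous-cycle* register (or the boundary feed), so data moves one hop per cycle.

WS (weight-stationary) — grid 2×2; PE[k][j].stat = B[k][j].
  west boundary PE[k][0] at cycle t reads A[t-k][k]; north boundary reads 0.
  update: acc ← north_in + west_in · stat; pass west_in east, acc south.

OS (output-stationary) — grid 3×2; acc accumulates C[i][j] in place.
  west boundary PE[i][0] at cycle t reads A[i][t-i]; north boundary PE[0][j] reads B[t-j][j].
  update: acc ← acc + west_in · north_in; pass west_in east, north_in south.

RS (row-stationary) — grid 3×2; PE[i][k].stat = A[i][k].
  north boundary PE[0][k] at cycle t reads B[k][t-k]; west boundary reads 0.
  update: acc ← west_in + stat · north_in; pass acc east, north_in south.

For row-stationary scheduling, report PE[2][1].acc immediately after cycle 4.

PE[2][1].acc = 120

RS 3×2: PE[2][1] cycle-by-cycle (with neighbour feeds):
  c0 r1c1: 0 / 0 / 0
  c0 r2c0: 0 / 0 / 0
  c0 r2c1: 0 / 0 / 0
  c1 r1c1: 0 / 0 / 0
  c1 r2c0: 0 / 0 / 0
  c1 r2c1: 0 / 0 / 0
  c2 r1c1: 49 / 49 / 8
  c2 r2c0: 6 / 6 / 1
  c2 r2c1: 0 / 0 / 0
  c3 r1c1: 112 / 112 / 8
  c3 r2c0: 48 / 48 / 8
  c3 r2c1: 78 / 78 / 8
  c4 r1c1: 0 / 0 / 0
  c4 r2c0: 0 / 0 / 0
  c4 r2c1: 120 / 120 / 8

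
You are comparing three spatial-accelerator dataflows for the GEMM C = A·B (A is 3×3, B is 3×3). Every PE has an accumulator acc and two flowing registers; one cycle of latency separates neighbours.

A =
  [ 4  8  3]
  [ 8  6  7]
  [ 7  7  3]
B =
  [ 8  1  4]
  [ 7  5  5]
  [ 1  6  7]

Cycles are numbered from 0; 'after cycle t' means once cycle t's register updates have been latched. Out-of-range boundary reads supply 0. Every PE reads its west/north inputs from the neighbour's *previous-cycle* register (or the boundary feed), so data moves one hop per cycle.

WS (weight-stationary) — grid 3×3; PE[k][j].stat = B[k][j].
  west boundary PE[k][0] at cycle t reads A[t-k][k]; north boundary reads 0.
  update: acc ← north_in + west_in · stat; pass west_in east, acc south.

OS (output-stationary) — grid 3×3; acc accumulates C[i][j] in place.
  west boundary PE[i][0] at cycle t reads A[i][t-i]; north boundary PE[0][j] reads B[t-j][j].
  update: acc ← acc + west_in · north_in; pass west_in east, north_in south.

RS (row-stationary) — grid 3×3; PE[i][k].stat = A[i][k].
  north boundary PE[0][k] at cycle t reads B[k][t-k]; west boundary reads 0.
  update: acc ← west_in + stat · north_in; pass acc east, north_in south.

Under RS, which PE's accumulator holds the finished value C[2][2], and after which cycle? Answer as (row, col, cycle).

Under RS, C[2][2] lands at PE[2][2]:
  @0  [2,2]  acc 0  |  →0  ↓0
  @1  [2,2]  acc 0  |  →0  ↓0
  @2  [2,2]  acc 0  |  →0  ↓0
  @3  [2,2]  acc 0  |  →0  ↓0
  @4  [2,2]  acc 108  |  →108  ↓1
  @5  [2,2]  acc 60  |  →60  ↓6
  @6  [2,2]  acc 84  |  →84  ↓7

(row, col, cycle) = (2, 2, 6)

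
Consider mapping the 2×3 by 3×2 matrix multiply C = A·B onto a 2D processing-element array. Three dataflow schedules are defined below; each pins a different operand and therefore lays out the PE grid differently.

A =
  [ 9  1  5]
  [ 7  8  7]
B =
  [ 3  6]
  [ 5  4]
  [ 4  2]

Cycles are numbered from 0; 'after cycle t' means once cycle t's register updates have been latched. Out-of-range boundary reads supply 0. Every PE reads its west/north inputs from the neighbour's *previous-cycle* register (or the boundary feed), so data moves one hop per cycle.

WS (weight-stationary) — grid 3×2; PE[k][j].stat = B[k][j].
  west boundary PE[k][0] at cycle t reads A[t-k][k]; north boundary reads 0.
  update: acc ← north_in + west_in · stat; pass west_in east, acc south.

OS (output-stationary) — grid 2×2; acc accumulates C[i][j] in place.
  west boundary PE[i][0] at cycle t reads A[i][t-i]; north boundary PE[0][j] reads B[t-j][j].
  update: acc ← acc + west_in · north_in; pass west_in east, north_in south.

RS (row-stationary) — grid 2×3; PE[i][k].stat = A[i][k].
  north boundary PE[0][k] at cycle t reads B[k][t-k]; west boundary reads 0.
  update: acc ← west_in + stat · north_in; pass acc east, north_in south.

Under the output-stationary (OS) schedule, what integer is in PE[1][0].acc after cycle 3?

OS 2×2: PE[1][0] cycle-by-cycle (with neighbour feeds):
  t=0 PE[0][0]: acc=27 h=9 v=3
  t=0 PE[1][0]: acc=0 h=0 v=0
  t=1 PE[0][0]: acc=32 h=1 v=5
  t=1 PE[1][0]: acc=21 h=7 v=3
  t=2 PE[0][0]: acc=52 h=5 v=4
  t=2 PE[1][0]: acc=61 h=8 v=5
  t=3 PE[0][0]: acc=52 h=0 v=0
  t=3 PE[1][0]: acc=89 h=7 v=4

PE[1][0].acc = 89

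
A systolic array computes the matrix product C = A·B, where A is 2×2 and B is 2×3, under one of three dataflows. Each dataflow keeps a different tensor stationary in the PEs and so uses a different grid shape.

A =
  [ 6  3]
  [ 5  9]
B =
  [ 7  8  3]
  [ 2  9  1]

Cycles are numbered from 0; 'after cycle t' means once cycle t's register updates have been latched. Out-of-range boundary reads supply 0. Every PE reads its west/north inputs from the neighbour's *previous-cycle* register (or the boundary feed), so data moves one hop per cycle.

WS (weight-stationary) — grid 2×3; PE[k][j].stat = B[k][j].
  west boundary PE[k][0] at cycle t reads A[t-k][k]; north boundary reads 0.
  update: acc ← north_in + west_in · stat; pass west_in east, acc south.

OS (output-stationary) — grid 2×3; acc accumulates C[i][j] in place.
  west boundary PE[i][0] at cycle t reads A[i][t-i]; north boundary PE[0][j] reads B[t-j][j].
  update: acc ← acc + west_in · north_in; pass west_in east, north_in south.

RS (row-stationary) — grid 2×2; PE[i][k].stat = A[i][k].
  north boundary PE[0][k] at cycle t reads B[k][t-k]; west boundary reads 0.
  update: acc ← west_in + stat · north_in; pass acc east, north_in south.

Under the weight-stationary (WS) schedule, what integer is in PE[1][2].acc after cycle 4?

Tracing WS — 2×3 array, target PE[1][2]:
  after 0 — PE[0][2] acc=0, pass-E 0, pass-S 0
  after 0 — PE[1][1] acc=0, pass-E 0, pass-S 0
  after 0 — PE[1][2] acc=0, pass-E 0, pass-S 0
  after 1 — PE[0][2] acc=0, pass-E 0, pass-S 0
  after 1 — PE[1][1] acc=0, pass-E 0, pass-S 0
  after 1 — PE[1][2] acc=0, pass-E 0, pass-S 0
  after 2 — PE[0][2] acc=18, pass-E 6, pass-S 18
  after 2 — PE[1][1] acc=75, pass-E 3, pass-S 75
  after 2 — PE[1][2] acc=0, pass-E 0, pass-S 0
  after 3 — PE[0][2] acc=15, pass-E 5, pass-S 15
  after 3 — PE[1][1] acc=121, pass-E 9, pass-S 121
  after 3 — PE[1][2] acc=21, pass-E 3, pass-S 21
  after 4 — PE[0][2] acc=0, pass-E 0, pass-S 0
  after 4 — PE[1][1] acc=0, pass-E 0, pass-S 0
  after 4 — PE[1][2] acc=24, pass-E 9, pass-S 24

PE[1][2].acc = 24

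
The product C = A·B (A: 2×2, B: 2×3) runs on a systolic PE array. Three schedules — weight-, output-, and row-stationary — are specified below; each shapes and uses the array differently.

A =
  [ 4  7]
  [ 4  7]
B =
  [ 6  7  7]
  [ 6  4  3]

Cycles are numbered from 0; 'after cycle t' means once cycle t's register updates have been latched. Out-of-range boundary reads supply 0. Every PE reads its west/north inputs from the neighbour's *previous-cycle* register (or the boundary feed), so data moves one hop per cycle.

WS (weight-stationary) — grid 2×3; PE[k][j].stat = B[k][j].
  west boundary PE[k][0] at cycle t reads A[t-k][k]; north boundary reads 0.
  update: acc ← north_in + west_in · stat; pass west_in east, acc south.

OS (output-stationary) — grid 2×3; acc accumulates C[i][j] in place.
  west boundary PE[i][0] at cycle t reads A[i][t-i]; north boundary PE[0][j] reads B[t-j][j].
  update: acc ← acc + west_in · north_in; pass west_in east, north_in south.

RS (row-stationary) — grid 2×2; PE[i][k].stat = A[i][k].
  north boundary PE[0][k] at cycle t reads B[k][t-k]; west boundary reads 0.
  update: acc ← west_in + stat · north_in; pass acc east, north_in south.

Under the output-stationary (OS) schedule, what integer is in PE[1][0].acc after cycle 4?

OS (2×3). Following PE[1][0] plus its west/north inputs:
  @0  [0,0]  acc 24  |  →4  ↓6
  @0  [1,0]  acc 0  |  →0  ↓0
  @1  [0,0]  acc 66  |  →7  ↓6
  @1  [1,0]  acc 24  |  →4  ↓6
  @2  [0,0]  acc 66  |  →0  ↓0
  @2  [1,0]  acc 66  |  →7  ↓6
  @3  [0,0]  acc 66  |  →0  ↓0
  @3  [1,0]  acc 66  |  →0  ↓0
  @4  [0,0]  acc 66  |  →0  ↓0
  @4  [1,0]  acc 66  |  →0  ↓0

PE[1][0].acc = 66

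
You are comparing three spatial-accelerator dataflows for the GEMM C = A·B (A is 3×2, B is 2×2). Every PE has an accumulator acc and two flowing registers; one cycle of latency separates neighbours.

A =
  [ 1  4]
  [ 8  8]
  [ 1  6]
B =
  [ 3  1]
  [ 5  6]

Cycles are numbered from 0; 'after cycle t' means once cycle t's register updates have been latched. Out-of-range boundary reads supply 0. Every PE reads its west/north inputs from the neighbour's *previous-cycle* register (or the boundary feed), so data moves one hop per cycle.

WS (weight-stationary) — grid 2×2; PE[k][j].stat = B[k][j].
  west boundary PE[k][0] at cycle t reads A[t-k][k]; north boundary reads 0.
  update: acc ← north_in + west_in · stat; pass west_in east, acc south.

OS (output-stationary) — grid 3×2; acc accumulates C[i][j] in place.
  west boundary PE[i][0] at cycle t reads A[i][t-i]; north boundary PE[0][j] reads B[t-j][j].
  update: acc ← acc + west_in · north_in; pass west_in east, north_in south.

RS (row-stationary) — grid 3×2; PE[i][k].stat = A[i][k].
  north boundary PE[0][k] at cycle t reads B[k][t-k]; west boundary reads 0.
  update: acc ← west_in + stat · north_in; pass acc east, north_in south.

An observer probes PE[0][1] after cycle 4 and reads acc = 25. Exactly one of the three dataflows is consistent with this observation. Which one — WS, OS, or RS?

Under WS (2×2), PE[0][1]:
  0: (0,1).acc=0  regs=<0,0>
  1: (0,1).acc=1  regs=<1,1>
  2: (0,1).acc=8  regs=<8,8>
  3: (0,1).acc=1  regs=<1,1>
  4: (0,1).acc=0  regs=<0,0>
Under OS (3×2), PE[0][1]:
  0: (0,1).acc=0  regs=<0,0>
  1: (0,1).acc=1  regs=<1,1>
  2: (0,1).acc=25  regs=<4,6>
  3: (0,1).acc=25  regs=<0,0>
  4: (0,1).acc=25  regs=<0,0>
Under RS (3×2), PE[0][1]:
  0: (0,1).acc=0  regs=<0,0>
  1: (0,1).acc=23  regs=<23,5>
  2: (0,1).acc=25  regs=<25,6>
  3: (0,1).acc=0  regs=<0,0>
  4: (0,1).acc=0  regs=<0,0>

dataflow = OS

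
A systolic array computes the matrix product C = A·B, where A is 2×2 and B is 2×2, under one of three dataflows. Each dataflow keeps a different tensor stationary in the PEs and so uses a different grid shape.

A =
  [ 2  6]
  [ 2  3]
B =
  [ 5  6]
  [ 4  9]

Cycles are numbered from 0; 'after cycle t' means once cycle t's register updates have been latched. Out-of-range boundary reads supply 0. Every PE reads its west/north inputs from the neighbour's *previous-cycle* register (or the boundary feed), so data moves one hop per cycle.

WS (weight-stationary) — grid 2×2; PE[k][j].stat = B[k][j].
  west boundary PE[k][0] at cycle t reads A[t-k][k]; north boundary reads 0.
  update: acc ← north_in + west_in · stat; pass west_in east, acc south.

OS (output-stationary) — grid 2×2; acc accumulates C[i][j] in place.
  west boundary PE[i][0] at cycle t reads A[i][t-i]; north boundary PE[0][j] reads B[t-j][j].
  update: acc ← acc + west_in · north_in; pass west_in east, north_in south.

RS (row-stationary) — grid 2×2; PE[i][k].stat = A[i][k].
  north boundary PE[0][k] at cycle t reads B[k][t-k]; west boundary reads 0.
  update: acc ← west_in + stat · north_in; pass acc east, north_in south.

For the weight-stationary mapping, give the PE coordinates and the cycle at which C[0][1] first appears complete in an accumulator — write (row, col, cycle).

WS: C[0][1] accumulates in PE[1][1]:
  cycle 0: PE[1][1] → acc 0, east 0, south 0
  cycle 1: PE[1][1] → acc 0, east 0, south 0
  cycle 2: PE[1][1] → acc 66, east 6, south 66

(row, col, cycle) = (1, 1, 2)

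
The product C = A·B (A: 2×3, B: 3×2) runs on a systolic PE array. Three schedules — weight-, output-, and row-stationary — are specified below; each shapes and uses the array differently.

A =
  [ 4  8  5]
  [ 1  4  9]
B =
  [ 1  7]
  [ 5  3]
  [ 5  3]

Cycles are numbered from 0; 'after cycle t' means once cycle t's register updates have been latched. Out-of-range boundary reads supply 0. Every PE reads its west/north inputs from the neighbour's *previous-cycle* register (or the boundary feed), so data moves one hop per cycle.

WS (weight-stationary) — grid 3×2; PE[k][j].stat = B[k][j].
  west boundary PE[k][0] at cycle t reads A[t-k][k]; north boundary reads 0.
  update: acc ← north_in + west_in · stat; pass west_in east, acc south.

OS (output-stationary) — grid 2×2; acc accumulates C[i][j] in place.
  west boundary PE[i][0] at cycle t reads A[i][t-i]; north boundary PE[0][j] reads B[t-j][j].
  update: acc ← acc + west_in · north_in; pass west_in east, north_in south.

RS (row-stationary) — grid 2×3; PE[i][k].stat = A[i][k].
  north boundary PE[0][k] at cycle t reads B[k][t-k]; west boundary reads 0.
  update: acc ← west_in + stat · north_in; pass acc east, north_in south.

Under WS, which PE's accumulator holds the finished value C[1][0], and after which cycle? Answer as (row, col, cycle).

WS — PE[2][0] is where C[1][0] collects:
  [0] (2,0) acc=0 (h:0 v:0)
  [1] (2,0) acc=0 (h:0 v:0)
  [2] (2,0) acc=69 (h:5 v:69)
  [3] (2,0) acc=66 (h:9 v:66)

(row, col, cycle) = (2, 0, 3)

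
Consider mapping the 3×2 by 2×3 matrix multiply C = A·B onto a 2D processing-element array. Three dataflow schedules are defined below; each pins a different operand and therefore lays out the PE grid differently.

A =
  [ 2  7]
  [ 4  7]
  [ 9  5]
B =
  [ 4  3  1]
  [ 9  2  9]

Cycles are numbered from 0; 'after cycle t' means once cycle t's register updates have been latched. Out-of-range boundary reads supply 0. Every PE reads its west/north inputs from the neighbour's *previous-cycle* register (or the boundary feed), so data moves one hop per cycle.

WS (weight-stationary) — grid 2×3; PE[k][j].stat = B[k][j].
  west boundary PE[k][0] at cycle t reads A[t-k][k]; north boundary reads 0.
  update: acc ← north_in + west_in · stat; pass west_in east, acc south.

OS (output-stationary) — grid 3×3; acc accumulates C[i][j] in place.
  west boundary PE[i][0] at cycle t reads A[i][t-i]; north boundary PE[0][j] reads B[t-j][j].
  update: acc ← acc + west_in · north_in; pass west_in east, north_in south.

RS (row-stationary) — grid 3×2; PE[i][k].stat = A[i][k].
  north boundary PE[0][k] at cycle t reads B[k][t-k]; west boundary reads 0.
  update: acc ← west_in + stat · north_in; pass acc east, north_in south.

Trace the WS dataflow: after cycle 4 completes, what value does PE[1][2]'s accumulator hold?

WS on a 2×3 grid — tracing PE[1][2] and its feeders:
  cycle 0: PE[0][2] → acc 0, east 0, south 0
  cycle 0: PE[1][1] → acc 0, east 0, south 0
  cycle 0: PE[1][2] → acc 0, east 0, south 0
  cycle 1: PE[0][2] → acc 0, east 0, south 0
  cycle 1: PE[1][1] → acc 0, east 0, south 0
  cycle 1: PE[1][2] → acc 0, east 0, south 0
  cycle 2: PE[0][2] → acc 2, east 2, south 2
  cycle 2: PE[1][1] → acc 20, east 7, south 20
  cycle 2: PE[1][2] → acc 0, east 0, south 0
  cycle 3: PE[0][2] → acc 4, east 4, south 4
  cycle 3: PE[1][1] → acc 26, east 7, south 26
  cycle 3: PE[1][2] → acc 65, east 7, south 65
  cycle 4: PE[0][2] → acc 9, east 9, south 9
  cycle 4: PE[1][1] → acc 37, east 5, south 37
  cycle 4: PE[1][2] → acc 67, east 7, south 67

PE[1][2].acc = 67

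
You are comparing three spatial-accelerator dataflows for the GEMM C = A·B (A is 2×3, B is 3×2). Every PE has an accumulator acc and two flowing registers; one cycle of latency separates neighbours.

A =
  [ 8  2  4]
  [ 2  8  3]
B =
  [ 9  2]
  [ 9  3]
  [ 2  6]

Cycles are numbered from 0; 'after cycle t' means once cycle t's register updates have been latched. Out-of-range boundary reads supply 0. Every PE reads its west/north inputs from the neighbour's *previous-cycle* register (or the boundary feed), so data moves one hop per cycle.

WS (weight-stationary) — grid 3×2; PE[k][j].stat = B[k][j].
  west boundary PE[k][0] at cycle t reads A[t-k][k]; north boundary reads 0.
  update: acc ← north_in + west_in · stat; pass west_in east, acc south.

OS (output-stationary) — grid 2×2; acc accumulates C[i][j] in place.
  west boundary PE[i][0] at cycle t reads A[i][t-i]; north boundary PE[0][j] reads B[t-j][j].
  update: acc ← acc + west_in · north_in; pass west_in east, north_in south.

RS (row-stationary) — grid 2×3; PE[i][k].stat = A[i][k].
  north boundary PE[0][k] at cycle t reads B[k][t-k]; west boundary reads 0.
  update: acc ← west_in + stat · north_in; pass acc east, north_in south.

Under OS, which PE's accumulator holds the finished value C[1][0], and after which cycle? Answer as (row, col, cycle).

(row, col, cycle) = (1, 0, 3)

OS: C[1][0] accumulates in PE[1][0]:
  [0] (1,0) acc=0 (h:0 v:0)
  [1] (1,0) acc=18 (h:2 v:9)
  [2] (1,0) acc=90 (h:8 v:9)
  [3] (1,0) acc=96 (h:3 v:2)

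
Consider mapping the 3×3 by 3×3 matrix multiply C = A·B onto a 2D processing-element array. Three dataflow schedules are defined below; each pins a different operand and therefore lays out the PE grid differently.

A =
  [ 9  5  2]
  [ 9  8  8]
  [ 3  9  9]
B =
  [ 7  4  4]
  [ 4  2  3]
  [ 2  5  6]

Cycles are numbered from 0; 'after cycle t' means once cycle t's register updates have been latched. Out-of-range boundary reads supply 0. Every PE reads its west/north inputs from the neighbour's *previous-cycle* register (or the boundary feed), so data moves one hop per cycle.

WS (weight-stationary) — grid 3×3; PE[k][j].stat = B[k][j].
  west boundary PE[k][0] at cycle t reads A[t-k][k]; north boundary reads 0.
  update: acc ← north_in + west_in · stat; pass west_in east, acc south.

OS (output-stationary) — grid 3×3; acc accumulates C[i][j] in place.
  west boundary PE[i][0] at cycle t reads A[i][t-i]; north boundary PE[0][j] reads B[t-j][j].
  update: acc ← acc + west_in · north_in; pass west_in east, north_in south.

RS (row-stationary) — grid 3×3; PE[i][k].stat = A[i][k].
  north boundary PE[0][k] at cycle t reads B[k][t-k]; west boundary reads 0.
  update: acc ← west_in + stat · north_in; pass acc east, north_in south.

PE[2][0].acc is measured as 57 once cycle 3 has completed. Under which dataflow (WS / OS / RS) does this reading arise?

Under WS (3×3), PE[2][0]:
  @0  [2,0]  acc 0  |  →0  ↓0
  @1  [2,0]  acc 0  |  →0  ↓0
  @2  [2,0]  acc 87  |  →2  ↓87
  @3  [2,0]  acc 111  |  →8  ↓111
Under OS (3×3), PE[2][0]:
  @0  [2,0]  acc 0  |  →0  ↓0
  @1  [2,0]  acc 0  |  →0  ↓0
  @2  [2,0]  acc 21  |  →3  ↓7
  @3  [2,0]  acc 57  |  →9  ↓4
Under RS (3×3), PE[2][0]:
  @0  [2,0]  acc 0  |  →0  ↓0
  @1  [2,0]  acc 0  |  →0  ↓0
  @2  [2,0]  acc 21  |  →21  ↓7
  @3  [2,0]  acc 12  |  →12  ↓4

dataflow = OS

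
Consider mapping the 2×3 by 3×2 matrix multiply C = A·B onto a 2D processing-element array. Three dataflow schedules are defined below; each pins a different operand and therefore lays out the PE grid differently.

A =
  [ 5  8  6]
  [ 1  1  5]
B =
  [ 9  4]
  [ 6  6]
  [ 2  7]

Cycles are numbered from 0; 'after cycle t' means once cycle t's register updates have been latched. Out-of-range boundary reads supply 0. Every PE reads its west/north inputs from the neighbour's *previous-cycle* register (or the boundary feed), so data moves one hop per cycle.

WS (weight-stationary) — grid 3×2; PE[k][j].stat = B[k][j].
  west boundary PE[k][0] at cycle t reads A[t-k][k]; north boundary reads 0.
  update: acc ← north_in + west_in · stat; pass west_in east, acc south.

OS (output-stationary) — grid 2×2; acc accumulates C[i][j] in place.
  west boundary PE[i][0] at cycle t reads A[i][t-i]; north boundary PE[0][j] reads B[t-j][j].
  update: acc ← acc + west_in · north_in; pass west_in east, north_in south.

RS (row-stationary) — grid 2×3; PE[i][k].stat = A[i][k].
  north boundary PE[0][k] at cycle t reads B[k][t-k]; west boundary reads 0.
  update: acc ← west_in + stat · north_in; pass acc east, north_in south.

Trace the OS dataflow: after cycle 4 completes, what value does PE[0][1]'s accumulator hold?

PE[0][1].acc = 110

Tracing OS — 2×2 array, target PE[0][1]:
  after 0 — PE[0][0] acc=45, pass-E 5, pass-S 9
  after 0 — PE[0][1] acc=0, pass-E 0, pass-S 0
  after 1 — PE[0][0] acc=93, pass-E 8, pass-S 6
  after 1 — PE[0][1] acc=20, pass-E 5, pass-S 4
  after 2 — PE[0][0] acc=105, pass-E 6, pass-S 2
  after 2 — PE[0][1] acc=68, pass-E 8, pass-S 6
  after 3 — PE[0][0] acc=105, pass-E 0, pass-S 0
  after 3 — PE[0][1] acc=110, pass-E 6, pass-S 7
  after 4 — PE[0][0] acc=105, pass-E 0, pass-S 0
  after 4 — PE[0][1] acc=110, pass-E 0, pass-S 0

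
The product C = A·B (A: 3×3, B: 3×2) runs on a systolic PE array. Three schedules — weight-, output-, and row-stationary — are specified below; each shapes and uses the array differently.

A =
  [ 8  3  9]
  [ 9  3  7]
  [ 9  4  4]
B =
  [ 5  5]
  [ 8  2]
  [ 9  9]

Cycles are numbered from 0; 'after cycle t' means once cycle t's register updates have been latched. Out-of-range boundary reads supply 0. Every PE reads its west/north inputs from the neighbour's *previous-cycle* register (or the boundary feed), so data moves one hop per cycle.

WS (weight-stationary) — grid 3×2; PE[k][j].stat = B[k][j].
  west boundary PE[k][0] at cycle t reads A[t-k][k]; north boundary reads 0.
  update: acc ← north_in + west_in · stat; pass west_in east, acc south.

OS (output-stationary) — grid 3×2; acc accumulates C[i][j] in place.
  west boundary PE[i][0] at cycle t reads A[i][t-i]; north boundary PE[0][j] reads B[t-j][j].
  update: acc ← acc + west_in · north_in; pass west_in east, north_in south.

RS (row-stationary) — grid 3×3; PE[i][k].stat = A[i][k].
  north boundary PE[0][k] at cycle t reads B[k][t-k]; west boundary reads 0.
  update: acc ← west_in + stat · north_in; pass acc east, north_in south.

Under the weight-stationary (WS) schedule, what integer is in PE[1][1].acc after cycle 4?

WS on a 3×2 grid — tracing PE[1][1] and its feeders:
  0: (0,1).acc=0  regs=<0,0>
  0: (1,0).acc=0  regs=<0,0>
  0: (1,1).acc=0  regs=<0,0>
  1: (0,1).acc=40  regs=<8,40>
  1: (1,0).acc=64  regs=<3,64>
  1: (1,1).acc=0  regs=<0,0>
  2: (0,1).acc=45  regs=<9,45>
  2: (1,0).acc=69  regs=<3,69>
  2: (1,1).acc=46  regs=<3,46>
  3: (0,1).acc=45  regs=<9,45>
  3: (1,0).acc=77  regs=<4,77>
  3: (1,1).acc=51  regs=<3,51>
  4: (0,1).acc=0  regs=<0,0>
  4: (1,0).acc=0  regs=<0,0>
  4: (1,1).acc=53  regs=<4,53>

PE[1][1].acc = 53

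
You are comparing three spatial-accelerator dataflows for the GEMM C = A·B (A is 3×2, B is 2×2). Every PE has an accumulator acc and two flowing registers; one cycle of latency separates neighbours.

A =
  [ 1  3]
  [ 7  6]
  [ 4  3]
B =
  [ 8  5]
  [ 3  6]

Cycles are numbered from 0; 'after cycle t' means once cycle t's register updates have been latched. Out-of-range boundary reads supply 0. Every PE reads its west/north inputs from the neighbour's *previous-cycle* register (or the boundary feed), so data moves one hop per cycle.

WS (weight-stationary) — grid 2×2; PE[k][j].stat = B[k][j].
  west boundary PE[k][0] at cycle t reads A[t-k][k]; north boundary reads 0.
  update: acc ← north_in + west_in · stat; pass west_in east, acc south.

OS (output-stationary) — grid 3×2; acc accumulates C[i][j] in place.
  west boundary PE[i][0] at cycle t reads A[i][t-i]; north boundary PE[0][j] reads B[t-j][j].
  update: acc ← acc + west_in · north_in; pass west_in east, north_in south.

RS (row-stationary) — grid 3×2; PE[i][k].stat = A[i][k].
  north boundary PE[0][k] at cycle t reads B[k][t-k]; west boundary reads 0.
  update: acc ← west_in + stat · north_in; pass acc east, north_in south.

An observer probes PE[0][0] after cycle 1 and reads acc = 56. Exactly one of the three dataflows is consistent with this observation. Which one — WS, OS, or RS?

dataflow = WS

WS (2×2 grid), PE[0][0]:
  step 0 · PE0,0: acc=8; fwd→1 fwd↓8
  step 1 · PE0,0: acc=56; fwd→7 fwd↓56
OS (3×2 grid), PE[0][0]:
  step 0 · PE0,0: acc=8; fwd→1 fwd↓8
  step 1 · PE0,0: acc=17; fwd→3 fwd↓3
RS (3×2 grid), PE[0][0]:
  step 0 · PE0,0: acc=8; fwd→8 fwd↓8
  step 1 · PE0,0: acc=5; fwd→5 fwd↓5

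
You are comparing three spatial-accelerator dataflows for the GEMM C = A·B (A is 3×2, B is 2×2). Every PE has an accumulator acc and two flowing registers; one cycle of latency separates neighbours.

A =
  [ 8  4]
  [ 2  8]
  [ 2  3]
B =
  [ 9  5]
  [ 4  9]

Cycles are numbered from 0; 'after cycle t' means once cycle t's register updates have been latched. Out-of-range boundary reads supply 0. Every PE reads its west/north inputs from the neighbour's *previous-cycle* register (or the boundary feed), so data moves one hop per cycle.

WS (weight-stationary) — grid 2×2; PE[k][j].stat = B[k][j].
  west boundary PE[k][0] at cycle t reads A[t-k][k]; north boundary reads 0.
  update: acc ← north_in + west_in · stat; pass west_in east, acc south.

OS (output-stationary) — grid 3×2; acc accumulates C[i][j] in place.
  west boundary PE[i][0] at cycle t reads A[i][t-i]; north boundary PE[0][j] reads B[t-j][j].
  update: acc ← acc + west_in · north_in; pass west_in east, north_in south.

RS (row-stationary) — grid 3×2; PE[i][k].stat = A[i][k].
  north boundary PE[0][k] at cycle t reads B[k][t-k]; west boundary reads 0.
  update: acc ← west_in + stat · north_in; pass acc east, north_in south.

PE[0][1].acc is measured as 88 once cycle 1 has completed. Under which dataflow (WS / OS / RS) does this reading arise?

dataflow = RS

WS (2×2 grid), PE[0][1]:
  step 0 · PE0,1: acc=0; fwd→0 fwd↓0
  step 1 · PE0,1: acc=40; fwd→8 fwd↓40
OS (3×2 grid), PE[0][1]:
  step 0 · PE0,1: acc=0; fwd→0 fwd↓0
  step 1 · PE0,1: acc=40; fwd→8 fwd↓5
RS (3×2 grid), PE[0][1]:
  step 0 · PE0,1: acc=0; fwd→0 fwd↓0
  step 1 · PE0,1: acc=88; fwd→88 fwd↓4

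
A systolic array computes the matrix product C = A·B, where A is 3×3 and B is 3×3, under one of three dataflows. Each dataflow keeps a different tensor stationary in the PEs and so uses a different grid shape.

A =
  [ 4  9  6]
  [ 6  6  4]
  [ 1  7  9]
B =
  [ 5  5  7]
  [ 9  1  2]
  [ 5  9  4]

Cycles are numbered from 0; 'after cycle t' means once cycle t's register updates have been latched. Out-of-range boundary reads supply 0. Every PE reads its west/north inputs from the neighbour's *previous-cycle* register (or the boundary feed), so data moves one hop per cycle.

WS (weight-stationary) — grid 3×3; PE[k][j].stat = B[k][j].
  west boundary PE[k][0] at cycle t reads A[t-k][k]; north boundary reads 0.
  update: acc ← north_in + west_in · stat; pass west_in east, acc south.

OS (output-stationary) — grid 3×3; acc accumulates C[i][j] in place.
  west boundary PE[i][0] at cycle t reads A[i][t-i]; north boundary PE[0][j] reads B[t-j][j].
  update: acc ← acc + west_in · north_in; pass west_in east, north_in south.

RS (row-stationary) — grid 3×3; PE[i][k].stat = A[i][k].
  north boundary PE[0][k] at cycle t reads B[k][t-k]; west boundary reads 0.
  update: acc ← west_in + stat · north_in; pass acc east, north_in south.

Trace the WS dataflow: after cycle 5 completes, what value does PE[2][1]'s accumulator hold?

PE[2][1].acc = 93

WS 3×3: PE[2][1] cycle-by-cycle (with neighbour feeds):
  0: (1,1).acc=0  regs=<0,0>
  0: (2,0).acc=0  regs=<0,0>
  0: (2,1).acc=0  regs=<0,0>
  1: (1,1).acc=0  regs=<0,0>
  1: (2,0).acc=0  regs=<0,0>
  1: (2,1).acc=0  regs=<0,0>
  2: (1,1).acc=29  regs=<9,29>
  2: (2,0).acc=131  regs=<6,131>
  2: (2,1).acc=0  regs=<0,0>
  3: (1,1).acc=36  regs=<6,36>
  3: (2,0).acc=104  regs=<4,104>
  3: (2,1).acc=83  regs=<6,83>
  4: (1,1).acc=12  regs=<7,12>
  4: (2,0).acc=113  regs=<9,113>
  4: (2,1).acc=72  regs=<4,72>
  5: (1,1).acc=0  regs=<0,0>
  5: (2,0).acc=0  regs=<0,0>
  5: (2,1).acc=93  regs=<9,93>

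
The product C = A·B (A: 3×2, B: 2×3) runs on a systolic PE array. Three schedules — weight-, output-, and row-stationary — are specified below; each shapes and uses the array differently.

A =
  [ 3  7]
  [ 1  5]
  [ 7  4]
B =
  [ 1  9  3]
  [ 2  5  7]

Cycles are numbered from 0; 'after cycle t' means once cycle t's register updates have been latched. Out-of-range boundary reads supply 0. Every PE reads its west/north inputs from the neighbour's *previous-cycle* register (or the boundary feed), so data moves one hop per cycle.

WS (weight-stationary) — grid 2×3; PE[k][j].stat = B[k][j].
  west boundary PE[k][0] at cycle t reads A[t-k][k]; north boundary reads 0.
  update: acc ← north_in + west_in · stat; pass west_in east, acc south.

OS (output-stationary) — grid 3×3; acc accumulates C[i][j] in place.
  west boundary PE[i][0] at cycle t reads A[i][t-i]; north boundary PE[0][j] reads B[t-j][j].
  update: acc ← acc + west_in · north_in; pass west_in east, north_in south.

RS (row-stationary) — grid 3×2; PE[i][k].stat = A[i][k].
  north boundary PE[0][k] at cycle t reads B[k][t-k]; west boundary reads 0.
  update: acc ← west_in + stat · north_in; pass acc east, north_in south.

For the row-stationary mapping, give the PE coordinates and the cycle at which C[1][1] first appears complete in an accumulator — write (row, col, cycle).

RS: C[1][1] accumulates in PE[1][1]:
  step 0 · PE1,1: acc=0; fwd→0 fwd↓0
  step 1 · PE1,1: acc=0; fwd→0 fwd↓0
  step 2 · PE1,1: acc=11; fwd→11 fwd↓2
  step 3 · PE1,1: acc=34; fwd→34 fwd↓5

(row, col, cycle) = (1, 1, 3)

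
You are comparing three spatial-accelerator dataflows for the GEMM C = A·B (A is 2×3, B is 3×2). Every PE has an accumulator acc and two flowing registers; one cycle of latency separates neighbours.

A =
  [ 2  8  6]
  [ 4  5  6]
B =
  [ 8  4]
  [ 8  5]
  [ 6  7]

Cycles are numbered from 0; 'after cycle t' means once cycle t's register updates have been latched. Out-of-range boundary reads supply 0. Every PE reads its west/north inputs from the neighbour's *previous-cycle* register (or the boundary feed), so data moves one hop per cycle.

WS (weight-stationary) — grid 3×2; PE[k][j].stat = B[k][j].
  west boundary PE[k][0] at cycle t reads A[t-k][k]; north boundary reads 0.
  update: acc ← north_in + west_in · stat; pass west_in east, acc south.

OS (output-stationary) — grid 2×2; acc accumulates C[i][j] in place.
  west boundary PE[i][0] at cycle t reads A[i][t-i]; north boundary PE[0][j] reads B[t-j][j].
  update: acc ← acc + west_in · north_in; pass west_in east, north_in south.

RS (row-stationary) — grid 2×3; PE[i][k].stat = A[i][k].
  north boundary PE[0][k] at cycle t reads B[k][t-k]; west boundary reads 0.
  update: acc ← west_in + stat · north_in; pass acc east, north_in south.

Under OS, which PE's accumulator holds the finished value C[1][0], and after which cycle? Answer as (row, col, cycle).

Under OS, C[1][0] lands at PE[1][0]:
  [0] (1,0) acc=0 (h:0 v:0)
  [1] (1,0) acc=32 (h:4 v:8)
  [2] (1,0) acc=72 (h:5 v:8)
  [3] (1,0) acc=108 (h:6 v:6)

(row, col, cycle) = (1, 0, 3)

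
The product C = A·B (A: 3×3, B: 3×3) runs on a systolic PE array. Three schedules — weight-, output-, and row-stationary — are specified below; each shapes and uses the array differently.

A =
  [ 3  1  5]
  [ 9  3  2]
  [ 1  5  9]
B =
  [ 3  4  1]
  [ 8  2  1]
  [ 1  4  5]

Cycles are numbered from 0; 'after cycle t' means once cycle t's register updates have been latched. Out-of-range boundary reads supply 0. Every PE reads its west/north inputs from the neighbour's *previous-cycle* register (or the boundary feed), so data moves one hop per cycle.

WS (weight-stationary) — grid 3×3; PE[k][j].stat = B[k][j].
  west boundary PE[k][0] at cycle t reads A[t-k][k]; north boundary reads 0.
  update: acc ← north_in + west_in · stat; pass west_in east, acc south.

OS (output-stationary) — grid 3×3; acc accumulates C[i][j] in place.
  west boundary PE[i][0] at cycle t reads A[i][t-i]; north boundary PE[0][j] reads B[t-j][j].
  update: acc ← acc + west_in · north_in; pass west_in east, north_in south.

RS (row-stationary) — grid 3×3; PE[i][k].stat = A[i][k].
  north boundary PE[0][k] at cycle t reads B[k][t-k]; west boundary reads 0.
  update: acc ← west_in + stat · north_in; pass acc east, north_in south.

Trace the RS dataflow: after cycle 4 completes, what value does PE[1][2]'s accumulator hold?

RS on a 3×3 grid — tracing PE[1][2] and its feeders:
  step 0 · PE0,2: acc=0; fwd→0 fwd↓0
  step 0 · PE1,1: acc=0; fwd→0 fwd↓0
  step 0 · PE1,2: acc=0; fwd→0 fwd↓0
  step 1 · PE0,2: acc=0; fwd→0 fwd↓0
  step 1 · PE1,1: acc=0; fwd→0 fwd↓0
  step 1 · PE1,2: acc=0; fwd→0 fwd↓0
  step 2 · PE0,2: acc=22; fwd→22 fwd↓1
  step 2 · PE1,1: acc=51; fwd→51 fwd↓8
  step 2 · PE1,2: acc=0; fwd→0 fwd↓0
  step 3 · PE0,2: acc=34; fwd→34 fwd↓4
  step 3 · PE1,1: acc=42; fwd→42 fwd↓2
  step 3 · PE1,2: acc=53; fwd→53 fwd↓1
  step 4 · PE0,2: acc=29; fwd→29 fwd↓5
  step 4 · PE1,1: acc=12; fwd→12 fwd↓1
  step 4 · PE1,2: acc=50; fwd→50 fwd↓4

PE[1][2].acc = 50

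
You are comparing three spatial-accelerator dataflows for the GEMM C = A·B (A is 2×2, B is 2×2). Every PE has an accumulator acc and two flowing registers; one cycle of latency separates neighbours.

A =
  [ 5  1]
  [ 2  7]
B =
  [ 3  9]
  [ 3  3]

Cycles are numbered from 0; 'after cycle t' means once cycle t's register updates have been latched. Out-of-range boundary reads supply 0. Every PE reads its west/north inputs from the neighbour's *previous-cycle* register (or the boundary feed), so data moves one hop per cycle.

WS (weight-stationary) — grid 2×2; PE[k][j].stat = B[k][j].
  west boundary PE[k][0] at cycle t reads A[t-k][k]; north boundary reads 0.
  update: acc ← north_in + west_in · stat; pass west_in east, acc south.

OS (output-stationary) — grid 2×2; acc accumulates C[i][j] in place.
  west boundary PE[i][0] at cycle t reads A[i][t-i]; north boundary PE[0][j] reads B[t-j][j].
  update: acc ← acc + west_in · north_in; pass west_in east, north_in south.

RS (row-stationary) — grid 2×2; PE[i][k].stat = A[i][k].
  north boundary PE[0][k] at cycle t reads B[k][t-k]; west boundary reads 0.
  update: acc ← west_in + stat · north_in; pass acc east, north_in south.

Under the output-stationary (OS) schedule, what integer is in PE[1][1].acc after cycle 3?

Tracing OS — 2×2 array, target PE[1][1]:
  step 0 · PE0,1: acc=0; fwd→0 fwd↓0
  step 0 · PE1,0: acc=0; fwd→0 fwd↓0
  step 0 · PE1,1: acc=0; fwd→0 fwd↓0
  step 1 · PE0,1: acc=45; fwd→5 fwd↓9
  step 1 · PE1,0: acc=6; fwd→2 fwd↓3
  step 1 · PE1,1: acc=0; fwd→0 fwd↓0
  step 2 · PE0,1: acc=48; fwd→1 fwd↓3
  step 2 · PE1,0: acc=27; fwd→7 fwd↓3
  step 2 · PE1,1: acc=18; fwd→2 fwd↓9
  step 3 · PE0,1: acc=48; fwd→0 fwd↓0
  step 3 · PE1,0: acc=27; fwd→0 fwd↓0
  step 3 · PE1,1: acc=39; fwd→7 fwd↓3

PE[1][1].acc = 39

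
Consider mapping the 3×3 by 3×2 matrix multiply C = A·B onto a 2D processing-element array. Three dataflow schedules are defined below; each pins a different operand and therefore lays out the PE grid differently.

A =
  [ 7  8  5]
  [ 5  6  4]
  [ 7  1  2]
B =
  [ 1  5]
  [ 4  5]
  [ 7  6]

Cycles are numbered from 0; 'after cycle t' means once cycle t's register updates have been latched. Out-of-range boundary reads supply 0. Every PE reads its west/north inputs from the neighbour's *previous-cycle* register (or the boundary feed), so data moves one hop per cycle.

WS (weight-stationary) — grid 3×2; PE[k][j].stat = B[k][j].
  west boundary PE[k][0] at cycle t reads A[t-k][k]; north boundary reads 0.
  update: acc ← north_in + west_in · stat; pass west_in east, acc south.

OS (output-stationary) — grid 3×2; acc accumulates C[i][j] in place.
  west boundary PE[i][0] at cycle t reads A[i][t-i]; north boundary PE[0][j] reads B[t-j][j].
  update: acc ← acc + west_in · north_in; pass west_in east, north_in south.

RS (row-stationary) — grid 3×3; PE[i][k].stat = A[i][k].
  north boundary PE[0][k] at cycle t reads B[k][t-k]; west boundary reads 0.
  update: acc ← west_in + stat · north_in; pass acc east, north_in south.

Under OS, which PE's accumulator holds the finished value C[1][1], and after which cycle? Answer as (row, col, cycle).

(row, col, cycle) = (1, 1, 4)

OS — PE[1][1] is where C[1][1] collects:
  @0  [1,1]  acc 0  |  →0  ↓0
  @1  [1,1]  acc 0  |  →0  ↓0
  @2  [1,1]  acc 25  |  →5  ↓5
  @3  [1,1]  acc 55  |  →6  ↓5
  @4  [1,1]  acc 79  |  →4  ↓6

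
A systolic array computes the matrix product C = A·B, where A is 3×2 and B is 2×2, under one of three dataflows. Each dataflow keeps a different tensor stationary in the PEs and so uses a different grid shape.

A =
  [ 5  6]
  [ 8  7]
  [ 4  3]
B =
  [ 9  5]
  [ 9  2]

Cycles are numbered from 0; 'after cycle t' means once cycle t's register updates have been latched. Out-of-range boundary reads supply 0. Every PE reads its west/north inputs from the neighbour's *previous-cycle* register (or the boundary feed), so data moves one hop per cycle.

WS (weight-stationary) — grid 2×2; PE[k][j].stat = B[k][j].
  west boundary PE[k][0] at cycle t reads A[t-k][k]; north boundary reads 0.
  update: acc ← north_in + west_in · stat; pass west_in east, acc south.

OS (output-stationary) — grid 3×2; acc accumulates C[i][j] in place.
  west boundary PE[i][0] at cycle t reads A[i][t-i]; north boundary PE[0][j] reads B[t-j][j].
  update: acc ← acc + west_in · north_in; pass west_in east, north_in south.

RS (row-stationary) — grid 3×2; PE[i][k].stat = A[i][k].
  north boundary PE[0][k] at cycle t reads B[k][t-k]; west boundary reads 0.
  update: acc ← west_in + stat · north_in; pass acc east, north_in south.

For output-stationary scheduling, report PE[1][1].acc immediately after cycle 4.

OS on a 3×2 grid — tracing PE[1][1] and its feeders:
  step 0 · PE0,1: acc=0; fwd→0 fwd↓0
  step 0 · PE1,0: acc=0; fwd→0 fwd↓0
  step 0 · PE1,1: acc=0; fwd→0 fwd↓0
  step 1 · PE0,1: acc=25; fwd→5 fwd↓5
  step 1 · PE1,0: acc=72; fwd→8 fwd↓9
  step 1 · PE1,1: acc=0; fwd→0 fwd↓0
  step 2 · PE0,1: acc=37; fwd→6 fwd↓2
  step 2 · PE1,0: acc=135; fwd→7 fwd↓9
  step 2 · PE1,1: acc=40; fwd→8 fwd↓5
  step 3 · PE0,1: acc=37; fwd→0 fwd↓0
  step 3 · PE1,0: acc=135; fwd→0 fwd↓0
  step 3 · PE1,1: acc=54; fwd→7 fwd↓2
  step 4 · PE0,1: acc=37; fwd→0 fwd↓0
  step 4 · PE1,0: acc=135; fwd→0 fwd↓0
  step 4 · PE1,1: acc=54; fwd→0 fwd↓0

PE[1][1].acc = 54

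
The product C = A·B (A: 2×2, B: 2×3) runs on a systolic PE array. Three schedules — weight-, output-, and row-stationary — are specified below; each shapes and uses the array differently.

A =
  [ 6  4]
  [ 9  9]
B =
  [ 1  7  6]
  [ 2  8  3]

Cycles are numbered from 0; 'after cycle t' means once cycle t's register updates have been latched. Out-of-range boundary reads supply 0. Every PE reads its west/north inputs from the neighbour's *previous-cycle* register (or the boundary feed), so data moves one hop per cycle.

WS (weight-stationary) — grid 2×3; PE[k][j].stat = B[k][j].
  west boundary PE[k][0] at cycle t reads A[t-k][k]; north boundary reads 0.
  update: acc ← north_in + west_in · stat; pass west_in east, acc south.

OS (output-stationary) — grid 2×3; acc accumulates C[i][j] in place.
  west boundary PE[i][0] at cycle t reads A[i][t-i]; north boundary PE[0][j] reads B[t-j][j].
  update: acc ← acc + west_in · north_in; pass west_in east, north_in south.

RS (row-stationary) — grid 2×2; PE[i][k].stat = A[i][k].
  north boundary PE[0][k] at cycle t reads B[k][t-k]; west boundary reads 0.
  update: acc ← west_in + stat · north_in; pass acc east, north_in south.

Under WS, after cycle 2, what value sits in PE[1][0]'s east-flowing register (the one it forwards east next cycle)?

register = 9

Tracing WS — 2×3 array, target PE[1][0]:
  c0 r0c0: 6 / 6 / 6
  c0 r1c0: 0 / 0 / 0
  c1 r0c0: 9 / 9 / 9
  c1 r1c0: 14 / 4 / 14
  c2 r0c0: 0 / 0 / 0
  c2 r1c0: 27 / 9 / 27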